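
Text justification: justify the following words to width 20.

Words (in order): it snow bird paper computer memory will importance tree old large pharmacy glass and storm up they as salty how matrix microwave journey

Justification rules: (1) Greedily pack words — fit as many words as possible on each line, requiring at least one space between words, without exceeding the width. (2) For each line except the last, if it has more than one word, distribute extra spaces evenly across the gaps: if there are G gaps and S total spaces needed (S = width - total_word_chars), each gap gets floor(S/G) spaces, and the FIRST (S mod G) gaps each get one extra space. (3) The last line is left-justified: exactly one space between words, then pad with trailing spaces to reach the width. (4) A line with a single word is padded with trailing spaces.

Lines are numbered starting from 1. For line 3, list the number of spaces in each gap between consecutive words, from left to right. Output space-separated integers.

Line 1: ['it', 'snow', 'bird', 'paper'] (min_width=18, slack=2)
Line 2: ['computer', 'memory', 'will'] (min_width=20, slack=0)
Line 3: ['importance', 'tree', 'old'] (min_width=19, slack=1)
Line 4: ['large', 'pharmacy', 'glass'] (min_width=20, slack=0)
Line 5: ['and', 'storm', 'up', 'they', 'as'] (min_width=20, slack=0)
Line 6: ['salty', 'how', 'matrix'] (min_width=16, slack=4)
Line 7: ['microwave', 'journey'] (min_width=17, slack=3)

Answer: 2 1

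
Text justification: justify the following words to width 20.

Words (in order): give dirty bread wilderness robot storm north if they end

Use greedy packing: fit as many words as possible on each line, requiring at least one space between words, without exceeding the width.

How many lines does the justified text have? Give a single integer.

Line 1: ['give', 'dirty', 'bread'] (min_width=16, slack=4)
Line 2: ['wilderness', 'robot'] (min_width=16, slack=4)
Line 3: ['storm', 'north', 'if', 'they'] (min_width=19, slack=1)
Line 4: ['end'] (min_width=3, slack=17)
Total lines: 4

Answer: 4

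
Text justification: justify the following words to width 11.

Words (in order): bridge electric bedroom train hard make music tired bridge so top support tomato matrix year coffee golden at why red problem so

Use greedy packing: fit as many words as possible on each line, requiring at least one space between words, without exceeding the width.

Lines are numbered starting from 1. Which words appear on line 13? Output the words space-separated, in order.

Line 1: ['bridge'] (min_width=6, slack=5)
Line 2: ['electric'] (min_width=8, slack=3)
Line 3: ['bedroom'] (min_width=7, slack=4)
Line 4: ['train', 'hard'] (min_width=10, slack=1)
Line 5: ['make', 'music'] (min_width=10, slack=1)
Line 6: ['tired'] (min_width=5, slack=6)
Line 7: ['bridge', 'so'] (min_width=9, slack=2)
Line 8: ['top', 'support'] (min_width=11, slack=0)
Line 9: ['tomato'] (min_width=6, slack=5)
Line 10: ['matrix', 'year'] (min_width=11, slack=0)
Line 11: ['coffee'] (min_width=6, slack=5)
Line 12: ['golden', 'at'] (min_width=9, slack=2)
Line 13: ['why', 'red'] (min_width=7, slack=4)
Line 14: ['problem', 'so'] (min_width=10, slack=1)

Answer: why red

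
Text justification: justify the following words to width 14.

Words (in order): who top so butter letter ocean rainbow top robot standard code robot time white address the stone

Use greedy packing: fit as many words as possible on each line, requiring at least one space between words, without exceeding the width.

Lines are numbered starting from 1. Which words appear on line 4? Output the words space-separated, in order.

Line 1: ['who', 'top', 'so'] (min_width=10, slack=4)
Line 2: ['butter', 'letter'] (min_width=13, slack=1)
Line 3: ['ocean', 'rainbow'] (min_width=13, slack=1)
Line 4: ['top', 'robot'] (min_width=9, slack=5)
Line 5: ['standard', 'code'] (min_width=13, slack=1)
Line 6: ['robot', 'time'] (min_width=10, slack=4)
Line 7: ['white', 'address'] (min_width=13, slack=1)
Line 8: ['the', 'stone'] (min_width=9, slack=5)

Answer: top robot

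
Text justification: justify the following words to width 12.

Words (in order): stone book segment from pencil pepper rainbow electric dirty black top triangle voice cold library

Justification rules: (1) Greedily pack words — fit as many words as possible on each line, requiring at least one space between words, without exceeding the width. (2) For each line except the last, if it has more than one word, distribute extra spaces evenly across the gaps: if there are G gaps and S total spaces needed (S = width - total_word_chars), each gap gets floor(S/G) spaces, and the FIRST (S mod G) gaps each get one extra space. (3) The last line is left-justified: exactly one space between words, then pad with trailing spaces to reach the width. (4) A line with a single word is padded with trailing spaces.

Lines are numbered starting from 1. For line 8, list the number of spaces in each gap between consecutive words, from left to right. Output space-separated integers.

Line 1: ['stone', 'book'] (min_width=10, slack=2)
Line 2: ['segment', 'from'] (min_width=12, slack=0)
Line 3: ['pencil'] (min_width=6, slack=6)
Line 4: ['pepper'] (min_width=6, slack=6)
Line 5: ['rainbow'] (min_width=7, slack=5)
Line 6: ['electric'] (min_width=8, slack=4)
Line 7: ['dirty', 'black'] (min_width=11, slack=1)
Line 8: ['top', 'triangle'] (min_width=12, slack=0)
Line 9: ['voice', 'cold'] (min_width=10, slack=2)
Line 10: ['library'] (min_width=7, slack=5)

Answer: 1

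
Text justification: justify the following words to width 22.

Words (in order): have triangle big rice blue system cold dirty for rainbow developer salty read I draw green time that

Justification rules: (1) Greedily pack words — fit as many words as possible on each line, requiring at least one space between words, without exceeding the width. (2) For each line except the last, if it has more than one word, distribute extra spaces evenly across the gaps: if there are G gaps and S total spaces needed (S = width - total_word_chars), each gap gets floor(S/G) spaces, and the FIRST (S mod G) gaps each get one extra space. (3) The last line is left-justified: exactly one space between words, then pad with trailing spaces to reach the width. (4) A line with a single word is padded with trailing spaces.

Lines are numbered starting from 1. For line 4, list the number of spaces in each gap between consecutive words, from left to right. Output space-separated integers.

Line 1: ['have', 'triangle', 'big', 'rice'] (min_width=22, slack=0)
Line 2: ['blue', 'system', 'cold', 'dirty'] (min_width=22, slack=0)
Line 3: ['for', 'rainbow', 'developer'] (min_width=21, slack=1)
Line 4: ['salty', 'read', 'I', 'draw'] (min_width=17, slack=5)
Line 5: ['green', 'time', 'that'] (min_width=15, slack=7)

Answer: 3 3 2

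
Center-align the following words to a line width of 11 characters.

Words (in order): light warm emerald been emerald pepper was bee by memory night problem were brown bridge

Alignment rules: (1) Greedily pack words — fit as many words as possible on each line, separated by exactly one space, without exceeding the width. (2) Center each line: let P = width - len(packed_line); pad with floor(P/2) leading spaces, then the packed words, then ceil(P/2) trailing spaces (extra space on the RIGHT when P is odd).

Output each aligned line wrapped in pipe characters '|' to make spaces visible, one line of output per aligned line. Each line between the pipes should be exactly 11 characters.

Line 1: ['light', 'warm'] (min_width=10, slack=1)
Line 2: ['emerald'] (min_width=7, slack=4)
Line 3: ['been'] (min_width=4, slack=7)
Line 4: ['emerald'] (min_width=7, slack=4)
Line 5: ['pepper', 'was'] (min_width=10, slack=1)
Line 6: ['bee', 'by'] (min_width=6, slack=5)
Line 7: ['memory'] (min_width=6, slack=5)
Line 8: ['night'] (min_width=5, slack=6)
Line 9: ['problem'] (min_width=7, slack=4)
Line 10: ['were', 'brown'] (min_width=10, slack=1)
Line 11: ['bridge'] (min_width=6, slack=5)

Answer: |light warm |
|  emerald  |
|   been    |
|  emerald  |
|pepper was |
|  bee by   |
|  memory   |
|   night   |
|  problem  |
|were brown |
|  bridge   |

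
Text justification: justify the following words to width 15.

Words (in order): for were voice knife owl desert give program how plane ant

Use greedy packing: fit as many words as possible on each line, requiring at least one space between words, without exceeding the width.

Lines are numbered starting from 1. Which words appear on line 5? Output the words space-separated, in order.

Line 1: ['for', 'were', 'voice'] (min_width=14, slack=1)
Line 2: ['knife', 'owl'] (min_width=9, slack=6)
Line 3: ['desert', 'give'] (min_width=11, slack=4)
Line 4: ['program', 'how'] (min_width=11, slack=4)
Line 5: ['plane', 'ant'] (min_width=9, slack=6)

Answer: plane ant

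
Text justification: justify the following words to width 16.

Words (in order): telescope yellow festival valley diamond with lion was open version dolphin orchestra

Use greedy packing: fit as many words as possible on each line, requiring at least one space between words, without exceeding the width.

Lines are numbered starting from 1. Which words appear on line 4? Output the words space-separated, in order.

Answer: lion was open

Derivation:
Line 1: ['telescope', 'yellow'] (min_width=16, slack=0)
Line 2: ['festival', 'valley'] (min_width=15, slack=1)
Line 3: ['diamond', 'with'] (min_width=12, slack=4)
Line 4: ['lion', 'was', 'open'] (min_width=13, slack=3)
Line 5: ['version', 'dolphin'] (min_width=15, slack=1)
Line 6: ['orchestra'] (min_width=9, slack=7)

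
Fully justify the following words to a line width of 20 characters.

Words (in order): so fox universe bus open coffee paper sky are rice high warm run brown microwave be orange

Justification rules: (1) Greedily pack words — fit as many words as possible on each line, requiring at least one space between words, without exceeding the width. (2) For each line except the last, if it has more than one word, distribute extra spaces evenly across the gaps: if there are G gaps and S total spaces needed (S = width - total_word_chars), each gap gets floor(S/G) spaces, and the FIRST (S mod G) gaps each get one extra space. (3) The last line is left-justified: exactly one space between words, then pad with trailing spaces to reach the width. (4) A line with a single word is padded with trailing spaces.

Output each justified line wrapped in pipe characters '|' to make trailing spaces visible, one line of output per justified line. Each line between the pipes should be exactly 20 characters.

Line 1: ['so', 'fox', 'universe', 'bus'] (min_width=19, slack=1)
Line 2: ['open', 'coffee', 'paper'] (min_width=17, slack=3)
Line 3: ['sky', 'are', 'rice', 'high'] (min_width=17, slack=3)
Line 4: ['warm', 'run', 'brown'] (min_width=14, slack=6)
Line 5: ['microwave', 'be', 'orange'] (min_width=19, slack=1)

Answer: |so  fox universe bus|
|open   coffee  paper|
|sky  are  rice  high|
|warm    run    brown|
|microwave be orange |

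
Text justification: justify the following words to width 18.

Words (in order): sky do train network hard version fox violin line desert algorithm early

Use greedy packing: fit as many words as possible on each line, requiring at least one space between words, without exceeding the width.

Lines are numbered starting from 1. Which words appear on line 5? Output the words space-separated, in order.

Line 1: ['sky', 'do', 'train'] (min_width=12, slack=6)
Line 2: ['network', 'hard'] (min_width=12, slack=6)
Line 3: ['version', 'fox', 'violin'] (min_width=18, slack=0)
Line 4: ['line', 'desert'] (min_width=11, slack=7)
Line 5: ['algorithm', 'early'] (min_width=15, slack=3)

Answer: algorithm early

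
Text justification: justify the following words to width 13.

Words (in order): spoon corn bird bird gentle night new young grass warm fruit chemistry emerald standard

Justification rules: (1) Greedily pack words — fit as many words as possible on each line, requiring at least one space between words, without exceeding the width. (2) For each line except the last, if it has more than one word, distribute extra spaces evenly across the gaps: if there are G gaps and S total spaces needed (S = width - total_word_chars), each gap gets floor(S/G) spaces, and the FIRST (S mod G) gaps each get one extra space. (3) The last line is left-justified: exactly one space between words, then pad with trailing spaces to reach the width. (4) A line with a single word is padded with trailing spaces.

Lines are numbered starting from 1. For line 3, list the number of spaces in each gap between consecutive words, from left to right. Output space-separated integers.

Line 1: ['spoon', 'corn'] (min_width=10, slack=3)
Line 2: ['bird', 'bird'] (min_width=9, slack=4)
Line 3: ['gentle', 'night'] (min_width=12, slack=1)
Line 4: ['new', 'young'] (min_width=9, slack=4)
Line 5: ['grass', 'warm'] (min_width=10, slack=3)
Line 6: ['fruit'] (min_width=5, slack=8)
Line 7: ['chemistry'] (min_width=9, slack=4)
Line 8: ['emerald'] (min_width=7, slack=6)
Line 9: ['standard'] (min_width=8, slack=5)

Answer: 2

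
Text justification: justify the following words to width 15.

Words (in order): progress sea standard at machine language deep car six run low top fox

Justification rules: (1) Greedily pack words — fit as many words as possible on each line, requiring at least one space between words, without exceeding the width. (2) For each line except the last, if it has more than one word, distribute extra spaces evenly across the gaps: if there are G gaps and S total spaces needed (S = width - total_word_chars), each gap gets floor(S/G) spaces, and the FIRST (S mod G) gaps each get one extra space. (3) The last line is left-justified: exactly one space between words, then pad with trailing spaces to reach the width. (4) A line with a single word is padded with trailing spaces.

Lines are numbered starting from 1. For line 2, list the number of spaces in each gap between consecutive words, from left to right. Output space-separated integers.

Line 1: ['progress', 'sea'] (min_width=12, slack=3)
Line 2: ['standard', 'at'] (min_width=11, slack=4)
Line 3: ['machine'] (min_width=7, slack=8)
Line 4: ['language', 'deep'] (min_width=13, slack=2)
Line 5: ['car', 'six', 'run', 'low'] (min_width=15, slack=0)
Line 6: ['top', 'fox'] (min_width=7, slack=8)

Answer: 5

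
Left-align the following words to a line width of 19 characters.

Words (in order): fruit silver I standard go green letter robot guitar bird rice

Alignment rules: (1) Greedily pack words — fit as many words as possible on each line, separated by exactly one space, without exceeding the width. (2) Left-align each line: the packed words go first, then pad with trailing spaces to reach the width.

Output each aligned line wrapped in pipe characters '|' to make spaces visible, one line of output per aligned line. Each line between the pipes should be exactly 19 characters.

Line 1: ['fruit', 'silver', 'I'] (min_width=14, slack=5)
Line 2: ['standard', 'go', 'green'] (min_width=17, slack=2)
Line 3: ['letter', 'robot', 'guitar'] (min_width=19, slack=0)
Line 4: ['bird', 'rice'] (min_width=9, slack=10)

Answer: |fruit silver I     |
|standard go green  |
|letter robot guitar|
|bird rice          |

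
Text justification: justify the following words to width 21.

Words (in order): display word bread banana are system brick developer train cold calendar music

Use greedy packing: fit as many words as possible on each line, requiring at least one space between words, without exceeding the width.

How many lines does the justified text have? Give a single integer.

Line 1: ['display', 'word', 'bread'] (min_width=18, slack=3)
Line 2: ['banana', 'are', 'system'] (min_width=17, slack=4)
Line 3: ['brick', 'developer', 'train'] (min_width=21, slack=0)
Line 4: ['cold', 'calendar', 'music'] (min_width=19, slack=2)
Total lines: 4

Answer: 4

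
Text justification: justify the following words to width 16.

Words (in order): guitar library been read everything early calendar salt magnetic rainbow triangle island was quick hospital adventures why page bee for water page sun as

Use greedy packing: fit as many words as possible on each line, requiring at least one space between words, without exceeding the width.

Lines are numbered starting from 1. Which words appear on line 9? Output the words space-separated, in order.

Answer: adventures why

Derivation:
Line 1: ['guitar', 'library'] (min_width=14, slack=2)
Line 2: ['been', 'read'] (min_width=9, slack=7)
Line 3: ['everything', 'early'] (min_width=16, slack=0)
Line 4: ['calendar', 'salt'] (min_width=13, slack=3)
Line 5: ['magnetic', 'rainbow'] (min_width=16, slack=0)
Line 6: ['triangle', 'island'] (min_width=15, slack=1)
Line 7: ['was', 'quick'] (min_width=9, slack=7)
Line 8: ['hospital'] (min_width=8, slack=8)
Line 9: ['adventures', 'why'] (min_width=14, slack=2)
Line 10: ['page', 'bee', 'for'] (min_width=12, slack=4)
Line 11: ['water', 'page', 'sun'] (min_width=14, slack=2)
Line 12: ['as'] (min_width=2, slack=14)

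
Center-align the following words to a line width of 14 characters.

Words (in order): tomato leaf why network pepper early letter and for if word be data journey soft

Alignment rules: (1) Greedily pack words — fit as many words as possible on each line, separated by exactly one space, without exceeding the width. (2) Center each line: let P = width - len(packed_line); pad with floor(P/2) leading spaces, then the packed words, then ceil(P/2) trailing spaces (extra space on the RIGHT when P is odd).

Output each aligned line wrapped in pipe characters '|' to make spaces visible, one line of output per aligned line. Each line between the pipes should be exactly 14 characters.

Answer: | tomato leaf  |
| why network  |
| pepper early |
|letter and for|
|  if word be  |
| data journey |
|     soft     |

Derivation:
Line 1: ['tomato', 'leaf'] (min_width=11, slack=3)
Line 2: ['why', 'network'] (min_width=11, slack=3)
Line 3: ['pepper', 'early'] (min_width=12, slack=2)
Line 4: ['letter', 'and', 'for'] (min_width=14, slack=0)
Line 5: ['if', 'word', 'be'] (min_width=10, slack=4)
Line 6: ['data', 'journey'] (min_width=12, slack=2)
Line 7: ['soft'] (min_width=4, slack=10)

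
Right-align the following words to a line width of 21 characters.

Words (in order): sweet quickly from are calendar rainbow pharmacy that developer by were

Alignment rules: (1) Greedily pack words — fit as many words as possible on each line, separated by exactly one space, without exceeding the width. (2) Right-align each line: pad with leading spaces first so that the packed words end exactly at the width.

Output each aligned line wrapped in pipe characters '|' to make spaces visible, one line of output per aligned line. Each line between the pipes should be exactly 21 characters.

Answer: |   sweet quickly from|
| are calendar rainbow|
|        pharmacy that|
|    developer by were|

Derivation:
Line 1: ['sweet', 'quickly', 'from'] (min_width=18, slack=3)
Line 2: ['are', 'calendar', 'rainbow'] (min_width=20, slack=1)
Line 3: ['pharmacy', 'that'] (min_width=13, slack=8)
Line 4: ['developer', 'by', 'were'] (min_width=17, slack=4)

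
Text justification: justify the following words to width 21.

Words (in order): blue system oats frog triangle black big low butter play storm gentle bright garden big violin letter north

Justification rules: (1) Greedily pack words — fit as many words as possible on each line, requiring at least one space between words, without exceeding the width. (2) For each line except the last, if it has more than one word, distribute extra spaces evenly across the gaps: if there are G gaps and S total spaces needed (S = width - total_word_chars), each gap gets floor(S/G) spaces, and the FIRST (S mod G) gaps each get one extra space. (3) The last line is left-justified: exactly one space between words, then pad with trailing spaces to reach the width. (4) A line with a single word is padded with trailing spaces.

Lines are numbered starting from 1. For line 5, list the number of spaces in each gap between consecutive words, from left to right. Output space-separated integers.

Answer: 3 3

Derivation:
Line 1: ['blue', 'system', 'oats', 'frog'] (min_width=21, slack=0)
Line 2: ['triangle', 'black', 'big'] (min_width=18, slack=3)
Line 3: ['low', 'butter', 'play', 'storm'] (min_width=21, slack=0)
Line 4: ['gentle', 'bright', 'garden'] (min_width=20, slack=1)
Line 5: ['big', 'violin', 'letter'] (min_width=17, slack=4)
Line 6: ['north'] (min_width=5, slack=16)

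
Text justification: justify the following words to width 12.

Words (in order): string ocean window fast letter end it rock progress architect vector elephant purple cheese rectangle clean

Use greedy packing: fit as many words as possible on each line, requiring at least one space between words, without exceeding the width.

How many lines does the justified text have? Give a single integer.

Answer: 12

Derivation:
Line 1: ['string', 'ocean'] (min_width=12, slack=0)
Line 2: ['window', 'fast'] (min_width=11, slack=1)
Line 3: ['letter', 'end'] (min_width=10, slack=2)
Line 4: ['it', 'rock'] (min_width=7, slack=5)
Line 5: ['progress'] (min_width=8, slack=4)
Line 6: ['architect'] (min_width=9, slack=3)
Line 7: ['vector'] (min_width=6, slack=6)
Line 8: ['elephant'] (min_width=8, slack=4)
Line 9: ['purple'] (min_width=6, slack=6)
Line 10: ['cheese'] (min_width=6, slack=6)
Line 11: ['rectangle'] (min_width=9, slack=3)
Line 12: ['clean'] (min_width=5, slack=7)
Total lines: 12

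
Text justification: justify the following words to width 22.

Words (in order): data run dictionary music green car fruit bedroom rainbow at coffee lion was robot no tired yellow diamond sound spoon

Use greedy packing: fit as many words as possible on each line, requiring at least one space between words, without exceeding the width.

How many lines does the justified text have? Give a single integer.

Answer: 6

Derivation:
Line 1: ['data', 'run', 'dictionary'] (min_width=19, slack=3)
Line 2: ['music', 'green', 'car', 'fruit'] (min_width=21, slack=1)
Line 3: ['bedroom', 'rainbow', 'at'] (min_width=18, slack=4)
Line 4: ['coffee', 'lion', 'was', 'robot'] (min_width=21, slack=1)
Line 5: ['no', 'tired', 'yellow'] (min_width=15, slack=7)
Line 6: ['diamond', 'sound', 'spoon'] (min_width=19, slack=3)
Total lines: 6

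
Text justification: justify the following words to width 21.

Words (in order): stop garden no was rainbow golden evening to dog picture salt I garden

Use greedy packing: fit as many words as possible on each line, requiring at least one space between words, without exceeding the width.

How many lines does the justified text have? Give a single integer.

Line 1: ['stop', 'garden', 'no', 'was'] (min_width=18, slack=3)
Line 2: ['rainbow', 'golden'] (min_width=14, slack=7)
Line 3: ['evening', 'to', 'dog'] (min_width=14, slack=7)
Line 4: ['picture', 'salt', 'I', 'garden'] (min_width=21, slack=0)
Total lines: 4

Answer: 4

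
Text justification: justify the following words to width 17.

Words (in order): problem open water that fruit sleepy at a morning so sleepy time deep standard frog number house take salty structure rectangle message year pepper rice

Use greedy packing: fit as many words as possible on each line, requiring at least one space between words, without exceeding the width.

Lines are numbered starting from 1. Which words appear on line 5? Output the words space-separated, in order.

Line 1: ['problem', 'open'] (min_width=12, slack=5)
Line 2: ['water', 'that', 'fruit'] (min_width=16, slack=1)
Line 3: ['sleepy', 'at', 'a'] (min_width=11, slack=6)
Line 4: ['morning', 'so', 'sleepy'] (min_width=17, slack=0)
Line 5: ['time', 'deep'] (min_width=9, slack=8)
Line 6: ['standard', 'frog'] (min_width=13, slack=4)
Line 7: ['number', 'house', 'take'] (min_width=17, slack=0)
Line 8: ['salty', 'structure'] (min_width=15, slack=2)
Line 9: ['rectangle', 'message'] (min_width=17, slack=0)
Line 10: ['year', 'pepper', 'rice'] (min_width=16, slack=1)

Answer: time deep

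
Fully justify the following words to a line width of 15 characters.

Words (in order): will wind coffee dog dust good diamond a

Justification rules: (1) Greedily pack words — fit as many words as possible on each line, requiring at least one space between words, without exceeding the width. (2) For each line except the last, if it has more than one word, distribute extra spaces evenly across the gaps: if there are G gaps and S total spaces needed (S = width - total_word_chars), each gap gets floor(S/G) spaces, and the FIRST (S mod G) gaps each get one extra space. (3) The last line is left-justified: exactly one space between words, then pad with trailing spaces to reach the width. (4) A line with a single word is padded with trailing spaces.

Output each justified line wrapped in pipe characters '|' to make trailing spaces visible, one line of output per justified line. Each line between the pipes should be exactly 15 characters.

Line 1: ['will', 'wind'] (min_width=9, slack=6)
Line 2: ['coffee', 'dog', 'dust'] (min_width=15, slack=0)
Line 3: ['good', 'diamond', 'a'] (min_width=14, slack=1)

Answer: |will       wind|
|coffee dog dust|
|good diamond a |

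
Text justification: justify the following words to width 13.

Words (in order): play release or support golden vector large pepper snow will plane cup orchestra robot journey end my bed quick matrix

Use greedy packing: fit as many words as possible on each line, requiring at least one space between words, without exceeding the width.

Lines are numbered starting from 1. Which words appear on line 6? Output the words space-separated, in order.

Line 1: ['play', 'release'] (min_width=12, slack=1)
Line 2: ['or', 'support'] (min_width=10, slack=3)
Line 3: ['golden', 'vector'] (min_width=13, slack=0)
Line 4: ['large', 'pepper'] (min_width=12, slack=1)
Line 5: ['snow', 'will'] (min_width=9, slack=4)
Line 6: ['plane', 'cup'] (min_width=9, slack=4)
Line 7: ['orchestra'] (min_width=9, slack=4)
Line 8: ['robot', 'journey'] (min_width=13, slack=0)
Line 9: ['end', 'my', 'bed'] (min_width=10, slack=3)
Line 10: ['quick', 'matrix'] (min_width=12, slack=1)

Answer: plane cup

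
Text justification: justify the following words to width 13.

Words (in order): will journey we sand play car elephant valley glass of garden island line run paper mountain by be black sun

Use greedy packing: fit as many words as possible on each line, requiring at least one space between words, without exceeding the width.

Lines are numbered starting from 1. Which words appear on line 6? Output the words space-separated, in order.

Line 1: ['will', 'journey'] (min_width=12, slack=1)
Line 2: ['we', 'sand', 'play'] (min_width=12, slack=1)
Line 3: ['car', 'elephant'] (min_width=12, slack=1)
Line 4: ['valley', 'glass'] (min_width=12, slack=1)
Line 5: ['of', 'garden'] (min_width=9, slack=4)
Line 6: ['island', 'line'] (min_width=11, slack=2)
Line 7: ['run', 'paper'] (min_width=9, slack=4)
Line 8: ['mountain', 'by'] (min_width=11, slack=2)
Line 9: ['be', 'black', 'sun'] (min_width=12, slack=1)

Answer: island line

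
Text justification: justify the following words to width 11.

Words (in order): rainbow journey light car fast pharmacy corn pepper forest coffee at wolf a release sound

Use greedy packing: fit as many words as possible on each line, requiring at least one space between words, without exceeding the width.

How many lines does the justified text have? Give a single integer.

Line 1: ['rainbow'] (min_width=7, slack=4)
Line 2: ['journey'] (min_width=7, slack=4)
Line 3: ['light', 'car'] (min_width=9, slack=2)
Line 4: ['fast'] (min_width=4, slack=7)
Line 5: ['pharmacy'] (min_width=8, slack=3)
Line 6: ['corn', 'pepper'] (min_width=11, slack=0)
Line 7: ['forest'] (min_width=6, slack=5)
Line 8: ['coffee', 'at'] (min_width=9, slack=2)
Line 9: ['wolf', 'a'] (min_width=6, slack=5)
Line 10: ['release'] (min_width=7, slack=4)
Line 11: ['sound'] (min_width=5, slack=6)
Total lines: 11

Answer: 11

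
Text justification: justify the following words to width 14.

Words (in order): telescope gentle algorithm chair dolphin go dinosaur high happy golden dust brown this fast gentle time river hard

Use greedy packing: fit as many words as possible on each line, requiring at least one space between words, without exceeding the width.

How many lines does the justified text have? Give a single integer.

Answer: 11

Derivation:
Line 1: ['telescope'] (min_width=9, slack=5)
Line 2: ['gentle'] (min_width=6, slack=8)
Line 3: ['algorithm'] (min_width=9, slack=5)
Line 4: ['chair', 'dolphin'] (min_width=13, slack=1)
Line 5: ['go', 'dinosaur'] (min_width=11, slack=3)
Line 6: ['high', 'happy'] (min_width=10, slack=4)
Line 7: ['golden', 'dust'] (min_width=11, slack=3)
Line 8: ['brown', 'this'] (min_width=10, slack=4)
Line 9: ['fast', 'gentle'] (min_width=11, slack=3)
Line 10: ['time', 'river'] (min_width=10, slack=4)
Line 11: ['hard'] (min_width=4, slack=10)
Total lines: 11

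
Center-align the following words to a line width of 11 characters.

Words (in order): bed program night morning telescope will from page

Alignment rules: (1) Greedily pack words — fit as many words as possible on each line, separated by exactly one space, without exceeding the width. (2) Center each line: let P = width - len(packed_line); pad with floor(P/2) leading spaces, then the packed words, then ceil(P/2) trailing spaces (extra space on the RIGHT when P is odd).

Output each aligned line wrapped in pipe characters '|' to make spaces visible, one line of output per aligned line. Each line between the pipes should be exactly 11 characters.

Line 1: ['bed', 'program'] (min_width=11, slack=0)
Line 2: ['night'] (min_width=5, slack=6)
Line 3: ['morning'] (min_width=7, slack=4)
Line 4: ['telescope'] (min_width=9, slack=2)
Line 5: ['will', 'from'] (min_width=9, slack=2)
Line 6: ['page'] (min_width=4, slack=7)

Answer: |bed program|
|   night   |
|  morning  |
| telescope |
| will from |
|   page    |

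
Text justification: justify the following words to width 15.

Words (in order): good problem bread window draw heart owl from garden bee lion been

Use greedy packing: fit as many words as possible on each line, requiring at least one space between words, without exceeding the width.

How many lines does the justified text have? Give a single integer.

Answer: 5

Derivation:
Line 1: ['good', 'problem'] (min_width=12, slack=3)
Line 2: ['bread', 'window'] (min_width=12, slack=3)
Line 3: ['draw', 'heart', 'owl'] (min_width=14, slack=1)
Line 4: ['from', 'garden', 'bee'] (min_width=15, slack=0)
Line 5: ['lion', 'been'] (min_width=9, slack=6)
Total lines: 5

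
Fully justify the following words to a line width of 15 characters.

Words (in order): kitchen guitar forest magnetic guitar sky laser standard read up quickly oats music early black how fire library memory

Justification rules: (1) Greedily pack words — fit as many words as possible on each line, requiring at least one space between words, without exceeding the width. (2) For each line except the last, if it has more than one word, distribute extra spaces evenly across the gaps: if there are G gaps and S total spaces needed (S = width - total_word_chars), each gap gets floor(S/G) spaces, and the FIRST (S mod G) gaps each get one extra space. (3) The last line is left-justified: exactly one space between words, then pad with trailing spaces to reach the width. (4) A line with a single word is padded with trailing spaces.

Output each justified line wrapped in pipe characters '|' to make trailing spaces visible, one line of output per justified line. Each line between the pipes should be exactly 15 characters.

Answer: |kitchen  guitar|
|forest magnetic|
|guitar      sky|
|laser  standard|
|read up quickly|
|oats      music|
|early black how|
|fire    library|
|memory         |

Derivation:
Line 1: ['kitchen', 'guitar'] (min_width=14, slack=1)
Line 2: ['forest', 'magnetic'] (min_width=15, slack=0)
Line 3: ['guitar', 'sky'] (min_width=10, slack=5)
Line 4: ['laser', 'standard'] (min_width=14, slack=1)
Line 5: ['read', 'up', 'quickly'] (min_width=15, slack=0)
Line 6: ['oats', 'music'] (min_width=10, slack=5)
Line 7: ['early', 'black', 'how'] (min_width=15, slack=0)
Line 8: ['fire', 'library'] (min_width=12, slack=3)
Line 9: ['memory'] (min_width=6, slack=9)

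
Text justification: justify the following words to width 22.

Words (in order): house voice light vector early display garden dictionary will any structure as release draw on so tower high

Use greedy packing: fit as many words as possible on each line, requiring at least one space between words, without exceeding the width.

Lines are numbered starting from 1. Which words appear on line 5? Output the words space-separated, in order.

Line 1: ['house', 'voice', 'light'] (min_width=17, slack=5)
Line 2: ['vector', 'early', 'display'] (min_width=20, slack=2)
Line 3: ['garden', 'dictionary', 'will'] (min_width=22, slack=0)
Line 4: ['any', 'structure', 'as'] (min_width=16, slack=6)
Line 5: ['release', 'draw', 'on', 'so'] (min_width=18, slack=4)
Line 6: ['tower', 'high'] (min_width=10, slack=12)

Answer: release draw on so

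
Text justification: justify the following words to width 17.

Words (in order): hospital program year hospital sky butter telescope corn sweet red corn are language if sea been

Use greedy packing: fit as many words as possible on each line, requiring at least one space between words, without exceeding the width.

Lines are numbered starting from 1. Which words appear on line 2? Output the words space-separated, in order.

Line 1: ['hospital', 'program'] (min_width=16, slack=1)
Line 2: ['year', 'hospital', 'sky'] (min_width=17, slack=0)
Line 3: ['butter', 'telescope'] (min_width=16, slack=1)
Line 4: ['corn', 'sweet', 'red'] (min_width=14, slack=3)
Line 5: ['corn', 'are', 'language'] (min_width=17, slack=0)
Line 6: ['if', 'sea', 'been'] (min_width=11, slack=6)

Answer: year hospital sky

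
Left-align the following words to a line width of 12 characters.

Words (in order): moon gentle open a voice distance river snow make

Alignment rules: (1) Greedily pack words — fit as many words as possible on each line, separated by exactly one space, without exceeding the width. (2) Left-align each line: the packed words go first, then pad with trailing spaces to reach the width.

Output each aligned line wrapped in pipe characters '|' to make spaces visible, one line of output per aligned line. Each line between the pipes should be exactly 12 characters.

Line 1: ['moon', 'gentle'] (min_width=11, slack=1)
Line 2: ['open', 'a', 'voice'] (min_width=12, slack=0)
Line 3: ['distance'] (min_width=8, slack=4)
Line 4: ['river', 'snow'] (min_width=10, slack=2)
Line 5: ['make'] (min_width=4, slack=8)

Answer: |moon gentle |
|open a voice|
|distance    |
|river snow  |
|make        |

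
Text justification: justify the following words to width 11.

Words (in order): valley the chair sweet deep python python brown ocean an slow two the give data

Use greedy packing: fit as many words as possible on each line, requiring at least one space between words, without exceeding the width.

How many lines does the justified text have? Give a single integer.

Answer: 8

Derivation:
Line 1: ['valley', 'the'] (min_width=10, slack=1)
Line 2: ['chair', 'sweet'] (min_width=11, slack=0)
Line 3: ['deep', 'python'] (min_width=11, slack=0)
Line 4: ['python'] (min_width=6, slack=5)
Line 5: ['brown', 'ocean'] (min_width=11, slack=0)
Line 6: ['an', 'slow', 'two'] (min_width=11, slack=0)
Line 7: ['the', 'give'] (min_width=8, slack=3)
Line 8: ['data'] (min_width=4, slack=7)
Total lines: 8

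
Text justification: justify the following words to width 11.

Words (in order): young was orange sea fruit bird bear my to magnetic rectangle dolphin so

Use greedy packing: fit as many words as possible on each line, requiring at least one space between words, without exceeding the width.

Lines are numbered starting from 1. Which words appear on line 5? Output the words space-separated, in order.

Answer: magnetic

Derivation:
Line 1: ['young', 'was'] (min_width=9, slack=2)
Line 2: ['orange', 'sea'] (min_width=10, slack=1)
Line 3: ['fruit', 'bird'] (min_width=10, slack=1)
Line 4: ['bear', 'my', 'to'] (min_width=10, slack=1)
Line 5: ['magnetic'] (min_width=8, slack=3)
Line 6: ['rectangle'] (min_width=9, slack=2)
Line 7: ['dolphin', 'so'] (min_width=10, slack=1)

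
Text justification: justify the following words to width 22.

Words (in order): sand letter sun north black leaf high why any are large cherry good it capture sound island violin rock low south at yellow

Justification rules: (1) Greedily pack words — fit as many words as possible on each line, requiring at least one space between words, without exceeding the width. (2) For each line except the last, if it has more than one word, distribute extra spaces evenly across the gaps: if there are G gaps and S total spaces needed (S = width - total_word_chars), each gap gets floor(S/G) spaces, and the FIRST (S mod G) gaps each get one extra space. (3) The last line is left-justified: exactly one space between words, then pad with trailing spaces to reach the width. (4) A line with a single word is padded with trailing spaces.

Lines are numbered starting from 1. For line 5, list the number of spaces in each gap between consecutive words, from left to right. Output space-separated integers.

Line 1: ['sand', 'letter', 'sun', 'north'] (min_width=21, slack=1)
Line 2: ['black', 'leaf', 'high', 'why'] (min_width=19, slack=3)
Line 3: ['any', 'are', 'large', 'cherry'] (min_width=20, slack=2)
Line 4: ['good', 'it', 'capture', 'sound'] (min_width=21, slack=1)
Line 5: ['island', 'violin', 'rock', 'low'] (min_width=22, slack=0)
Line 6: ['south', 'at', 'yellow'] (min_width=15, slack=7)

Answer: 1 1 1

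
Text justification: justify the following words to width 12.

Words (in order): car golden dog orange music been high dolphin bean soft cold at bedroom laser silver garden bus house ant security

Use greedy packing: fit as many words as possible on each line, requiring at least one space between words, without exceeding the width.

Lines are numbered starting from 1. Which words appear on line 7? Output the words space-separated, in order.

Answer: bedroom

Derivation:
Line 1: ['car', 'golden'] (min_width=10, slack=2)
Line 2: ['dog', 'orange'] (min_width=10, slack=2)
Line 3: ['music', 'been'] (min_width=10, slack=2)
Line 4: ['high', 'dolphin'] (min_width=12, slack=0)
Line 5: ['bean', 'soft'] (min_width=9, slack=3)
Line 6: ['cold', 'at'] (min_width=7, slack=5)
Line 7: ['bedroom'] (min_width=7, slack=5)
Line 8: ['laser', 'silver'] (min_width=12, slack=0)
Line 9: ['garden', 'bus'] (min_width=10, slack=2)
Line 10: ['house', 'ant'] (min_width=9, slack=3)
Line 11: ['security'] (min_width=8, slack=4)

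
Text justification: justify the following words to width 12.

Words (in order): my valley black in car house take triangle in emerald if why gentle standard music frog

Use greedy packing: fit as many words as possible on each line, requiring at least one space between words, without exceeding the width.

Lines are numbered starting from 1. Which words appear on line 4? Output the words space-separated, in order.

Answer: triangle in

Derivation:
Line 1: ['my', 'valley'] (min_width=9, slack=3)
Line 2: ['black', 'in', 'car'] (min_width=12, slack=0)
Line 3: ['house', 'take'] (min_width=10, slack=2)
Line 4: ['triangle', 'in'] (min_width=11, slack=1)
Line 5: ['emerald', 'if'] (min_width=10, slack=2)
Line 6: ['why', 'gentle'] (min_width=10, slack=2)
Line 7: ['standard'] (min_width=8, slack=4)
Line 8: ['music', 'frog'] (min_width=10, slack=2)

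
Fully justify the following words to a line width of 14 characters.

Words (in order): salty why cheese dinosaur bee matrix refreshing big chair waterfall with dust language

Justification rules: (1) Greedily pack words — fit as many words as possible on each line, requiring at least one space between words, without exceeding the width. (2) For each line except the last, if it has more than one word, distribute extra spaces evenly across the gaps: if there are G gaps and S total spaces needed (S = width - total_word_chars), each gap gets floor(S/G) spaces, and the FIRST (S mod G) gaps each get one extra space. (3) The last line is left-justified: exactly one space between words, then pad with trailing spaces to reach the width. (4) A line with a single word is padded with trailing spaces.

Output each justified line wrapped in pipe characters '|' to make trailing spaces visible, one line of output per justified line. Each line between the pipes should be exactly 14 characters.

Line 1: ['salty', 'why'] (min_width=9, slack=5)
Line 2: ['cheese'] (min_width=6, slack=8)
Line 3: ['dinosaur', 'bee'] (min_width=12, slack=2)
Line 4: ['matrix'] (min_width=6, slack=8)
Line 5: ['refreshing', 'big'] (min_width=14, slack=0)
Line 6: ['chair'] (min_width=5, slack=9)
Line 7: ['waterfall', 'with'] (min_width=14, slack=0)
Line 8: ['dust', 'language'] (min_width=13, slack=1)

Answer: |salty      why|
|cheese        |
|dinosaur   bee|
|matrix        |
|refreshing big|
|chair         |
|waterfall with|
|dust language |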